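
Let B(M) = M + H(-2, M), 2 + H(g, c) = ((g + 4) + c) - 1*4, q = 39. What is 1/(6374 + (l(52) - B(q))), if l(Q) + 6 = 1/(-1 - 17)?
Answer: 18/113291 ≈ 0.00015888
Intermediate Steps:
H(g, c) = -2 + c + g (H(g, c) = -2 + (((g + 4) + c) - 1*4) = -2 + (((4 + g) + c) - 4) = -2 + ((4 + c + g) - 4) = -2 + (c + g) = -2 + c + g)
B(M) = -4 + 2*M (B(M) = M + (-2 + M - 2) = M + (-4 + M) = -4 + 2*M)
l(Q) = -109/18 (l(Q) = -6 + 1/(-1 - 17) = -6 + 1/(-18) = -6 - 1/18 = -109/18)
1/(6374 + (l(52) - B(q))) = 1/(6374 + (-109/18 - (-4 + 2*39))) = 1/(6374 + (-109/18 - (-4 + 78))) = 1/(6374 + (-109/18 - 1*74)) = 1/(6374 + (-109/18 - 74)) = 1/(6374 - 1441/18) = 1/(113291/18) = 18/113291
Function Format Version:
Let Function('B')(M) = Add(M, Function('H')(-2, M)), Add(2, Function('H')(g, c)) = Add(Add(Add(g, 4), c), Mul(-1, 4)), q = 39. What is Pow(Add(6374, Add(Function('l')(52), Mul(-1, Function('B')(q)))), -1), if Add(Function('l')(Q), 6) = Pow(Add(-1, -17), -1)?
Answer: Rational(18, 113291) ≈ 0.00015888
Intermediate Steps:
Function('H')(g, c) = Add(-2, c, g) (Function('H')(g, c) = Add(-2, Add(Add(Add(g, 4), c), Mul(-1, 4))) = Add(-2, Add(Add(Add(4, g), c), -4)) = Add(-2, Add(Add(4, c, g), -4)) = Add(-2, Add(c, g)) = Add(-2, c, g))
Function('B')(M) = Add(-4, Mul(2, M)) (Function('B')(M) = Add(M, Add(-2, M, -2)) = Add(M, Add(-4, M)) = Add(-4, Mul(2, M)))
Function('l')(Q) = Rational(-109, 18) (Function('l')(Q) = Add(-6, Pow(Add(-1, -17), -1)) = Add(-6, Pow(-18, -1)) = Add(-6, Rational(-1, 18)) = Rational(-109, 18))
Pow(Add(6374, Add(Function('l')(52), Mul(-1, Function('B')(q)))), -1) = Pow(Add(6374, Add(Rational(-109, 18), Mul(-1, Add(-4, Mul(2, 39))))), -1) = Pow(Add(6374, Add(Rational(-109, 18), Mul(-1, Add(-4, 78)))), -1) = Pow(Add(6374, Add(Rational(-109, 18), Mul(-1, 74))), -1) = Pow(Add(6374, Add(Rational(-109, 18), -74)), -1) = Pow(Add(6374, Rational(-1441, 18)), -1) = Pow(Rational(113291, 18), -1) = Rational(18, 113291)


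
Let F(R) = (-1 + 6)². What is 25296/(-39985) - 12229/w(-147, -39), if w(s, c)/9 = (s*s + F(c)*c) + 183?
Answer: -5228258053/7491309705 ≈ -0.69791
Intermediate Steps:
F(R) = 25 (F(R) = 5² = 25)
w(s, c) = 1647 + 9*s² + 225*c (w(s, c) = 9*((s*s + 25*c) + 183) = 9*((s² + 25*c) + 183) = 9*(183 + s² + 25*c) = 1647 + 9*s² + 225*c)
25296/(-39985) - 12229/w(-147, -39) = 25296/(-39985) - 12229/(1647 + 9*(-147)² + 225*(-39)) = 25296*(-1/39985) - 12229/(1647 + 9*21609 - 8775) = -25296/39985 - 12229/(1647 + 194481 - 8775) = -25296/39985 - 12229/187353 = -5228258053/7491309705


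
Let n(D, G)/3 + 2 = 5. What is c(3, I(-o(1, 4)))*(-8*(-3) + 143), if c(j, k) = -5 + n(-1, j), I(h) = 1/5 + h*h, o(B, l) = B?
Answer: 668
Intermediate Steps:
n(D, G) = 9 (n(D, G) = -6 + 3*5 = -6 + 15 = 9)
I(h) = ⅕ + h²
c(j, k) = 4 (c(j, k) = -5 + 9 = 4)
c(3, I(-o(1, 4)))*(-8*(-3) + 143) = 4*(-8*(-3) + 143) = 4*(24 + 143) = 4*167 = 668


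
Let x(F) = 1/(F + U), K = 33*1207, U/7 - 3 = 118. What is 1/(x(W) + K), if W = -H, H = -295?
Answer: 1142/45487003 ≈ 2.5106e-5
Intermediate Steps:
U = 847 (U = 21 + 7*118 = 21 + 826 = 847)
W = 295 (W = -1*(-295) = 295)
K = 39831
x(F) = 1/(847 + F) (x(F) = 1/(F + 847) = 1/(847 + F))
1/(x(W) + K) = 1/(1/(847 + 295) + 39831) = 1/(1/1142 + 39831) = 1/(45487003/1142) = 1142/45487003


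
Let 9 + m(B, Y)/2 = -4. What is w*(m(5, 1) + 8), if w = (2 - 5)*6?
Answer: 324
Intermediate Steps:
m(B, Y) = -26 (m(B, Y) = -18 + 2*(-4) = -18 - 8 = -26)
w = -18 (w = -3*6 = -18)
w*(m(5, 1) + 8) = -18*(-26 + 8) = -18*(-18) = 324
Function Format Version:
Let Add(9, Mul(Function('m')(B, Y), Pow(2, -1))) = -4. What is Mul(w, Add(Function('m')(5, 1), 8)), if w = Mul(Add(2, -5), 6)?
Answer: 324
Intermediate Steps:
Function('m')(B, Y) = -26 (Function('m')(B, Y) = Add(-18, Mul(2, -4)) = Add(-18, -8) = -26)
w = -18 (w = Mul(-3, 6) = -18)
Mul(w, Add(Function('m')(5, 1), 8)) = Mul(-18, Add(-26, 8)) = Mul(-18, -18) = 324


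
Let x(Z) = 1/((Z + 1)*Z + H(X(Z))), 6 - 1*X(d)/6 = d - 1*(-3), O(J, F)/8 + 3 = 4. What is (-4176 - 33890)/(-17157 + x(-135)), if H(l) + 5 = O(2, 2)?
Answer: 344364069/155210800 ≈ 2.2187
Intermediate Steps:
O(J, F) = 8 (O(J, F) = -24 + 8*4 = -24 + 32 = 8)
X(d) = 18 - 6*d (X(d) = 36 - 6*(d - 1*(-3)) = 36 - 6*(d + 3) = 36 - 6*(3 + d) = 36 + (-18 - 6*d) = 18 - 6*d)
H(l) = 3 (H(l) = -5 + 8 = 3)
x(Z) = 1/(3 + Z*(1 + Z)) (x(Z) = 1/((Z + 1)*Z + 3) = 1/((1 + Z)*Z + 3) = 1/(Z*(1 + Z) + 3) = 1/(3 + Z*(1 + Z)))
(-4176 - 33890)/(-17157 + x(-135)) = (-4176 - 33890)/(-17157 + 1/(3 - 135 + (-135)**2)) = -38066/(-17157 + 1/(3 - 135 + 18225)) = -38066/(-17157 + 1/18093) = -38066/(-310421600/18093) = -38066*(-18093/310421600) = 344364069/155210800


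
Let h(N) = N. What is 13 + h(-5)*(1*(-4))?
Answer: 33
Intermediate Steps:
13 + h(-5)*(1*(-4)) = 13 - 5*(-4) = 13 + 20 = 33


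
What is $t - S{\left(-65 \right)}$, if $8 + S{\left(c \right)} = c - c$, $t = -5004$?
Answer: $-4996$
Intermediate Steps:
$S{\left(c \right)} = -8$ ($S{\left(c \right)} = -8 + \left(c - c\right) = -8 + 0 = -8$)
$t - S{\left(-65 \right)} = -5004 - -8 = -5004 + 8 = -4996$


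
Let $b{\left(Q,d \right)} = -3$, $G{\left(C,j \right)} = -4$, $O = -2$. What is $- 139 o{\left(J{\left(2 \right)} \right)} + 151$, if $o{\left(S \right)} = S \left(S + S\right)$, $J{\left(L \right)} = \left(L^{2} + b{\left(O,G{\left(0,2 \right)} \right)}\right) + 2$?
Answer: $-2351$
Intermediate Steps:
$J{\left(L \right)} = -1 + L^{2}$ ($J{\left(L \right)} = \left(L^{2} - 3\right) + 2 = \left(-3 + L^{2}\right) + 2 = -1 + L^{2}$)
$o{\left(S \right)} = 2 S^{2}$ ($o{\left(S \right)} = S 2 S = 2 S^{2}$)
$- 139 o{\left(J{\left(2 \right)} \right)} + 151 = - 139 \cdot 2 \left(-1 + 2^{2}\right)^{2} + 151 = - 139 \cdot 2 \left(-1 + 4\right)^{2} + 151 = - 139 \cdot 2 \cdot 3^{2} + 151 = - 139 \cdot 2 \cdot 9 + 151 = \left(-139\right) 18 + 151 = -2502 + 151 = -2351$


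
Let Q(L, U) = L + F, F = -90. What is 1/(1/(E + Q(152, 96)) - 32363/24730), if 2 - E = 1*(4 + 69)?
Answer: -222570/315997 ≈ -0.70434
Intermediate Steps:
Q(L, U) = -90 + L (Q(L, U) = L - 90 = -90 + L)
E = -71 (E = 2 - (4 + 69) = 2 - 73 = -71)
1/(1/(E + Q(152, 96)) - 32363/24730) = 1/(1/(-71 + (-90 + 152)) - 32363/24730) = 1/(1/(-71 + 62) - 32363*1/24730) = 1/(1/(-9) - 32363/24730) = 1/(-1/9 - 32363/24730) = 1/(-315997/222570) = -222570/315997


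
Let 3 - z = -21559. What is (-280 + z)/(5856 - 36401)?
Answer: -21282/30545 ≈ -0.69674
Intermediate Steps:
z = 21562 (z = 3 - 1*(-21559) = 3 + 21559 = 21562)
(-280 + z)/(5856 - 36401) = (-280 + 21562)/(5856 - 36401) = 21282/(-30545) = 21282*(-1/30545) = -21282/30545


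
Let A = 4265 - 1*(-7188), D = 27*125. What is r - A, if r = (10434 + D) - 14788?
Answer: -12432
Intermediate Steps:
D = 3375
A = 11453 (A = 4265 + 7188 = 11453)
r = -979 (r = (10434 + 3375) - 14788 = 13809 - 14788 = -979)
r - A = -979 - 1*11453 = -979 - 11453 = -12432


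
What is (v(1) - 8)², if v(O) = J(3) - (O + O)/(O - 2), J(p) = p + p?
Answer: 0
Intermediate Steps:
J(p) = 2*p
v(O) = 6 - 2*O/(-2 + O) (v(O) = 2*3 - (O + O)/(O - 2) = 6 - 2*O/(-2 + O))
(v(1) - 8)² = (4*(-3 + 1)/(-2 + 1) - 8)² = (4*(-2)/(-1) - 8)² = (4*(-1)*(-2) - 8)² = (8 - 8)² = 0² = 0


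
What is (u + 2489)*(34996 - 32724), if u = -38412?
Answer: -81617056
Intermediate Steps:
(u + 2489)*(34996 - 32724) = (-38412 + 2489)*(34996 - 32724) = -35923*2272 = -81617056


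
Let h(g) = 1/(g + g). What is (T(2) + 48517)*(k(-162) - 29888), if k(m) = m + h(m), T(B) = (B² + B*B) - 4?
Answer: -472410208721/324 ≈ -1.4581e+9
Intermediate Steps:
T(B) = -4 + 2*B² (T(B) = (B² + B²) - 4 = 2*B² - 4 = -4 + 2*B²)
h(g) = 1/(2*g)
k(m) = m + 1/(2*m)
(T(2) + 48517)*(k(-162) - 29888) = ((-4 + 2*2²) + 48517)*((-162 + (½)/(-162)) - 29888) = ((-4 + 2*4) + 48517)*((-162 + (½)*(-1/162)) - 29888) = ((-4 + 8) + 48517)*((-162 - 1/324) - 29888) = (4 + 48517)*(-52489/324 - 29888) = 48521*(-9736201/324) = -472410208721/324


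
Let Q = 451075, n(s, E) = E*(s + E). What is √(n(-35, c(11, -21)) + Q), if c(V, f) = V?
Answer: √450811 ≈ 671.42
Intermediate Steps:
n(s, E) = E*(E + s)
√(n(-35, c(11, -21)) + Q) = √(11*(11 - 35) + 451075) = √(11*(-24) + 451075) = √(-264 + 451075) = √450811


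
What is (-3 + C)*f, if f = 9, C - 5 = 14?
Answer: 144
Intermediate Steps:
C = 19 (C = 5 + 14 = 19)
(-3 + C)*f = (-3 + 19)*9 = 16*9 = 144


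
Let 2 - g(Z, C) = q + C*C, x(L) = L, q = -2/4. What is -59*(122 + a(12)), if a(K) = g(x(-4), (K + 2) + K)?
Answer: 65077/2 ≈ 32539.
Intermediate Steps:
q = -½ (q = -2*¼ = -½ ≈ -0.50000)
g(Z, C) = 5/2 - C² (g(Z, C) = 2 - (-½ + C*C) = 2 - (-½ + C²) = 2 + (½ - C²) = 5/2 - C²)
a(K) = 5/2 - (2 + 2*K)² (a(K) = 5/2 - ((K + 2) + K)² = 5/2 - ((2 + K) + K)² = 5/2 - (2 + 2*K)²)
-59*(122 + a(12)) = -59*(122 + (5/2 - 4*(1 + 12)²)) = -59*(122 + (5/2 - 4*13²)) = -59*(122 + (5/2 - 4*169)) = -59*(122 + (5/2 - 676)) = -59*(122 - 1347/2) = -59*(-1103/2) = 65077/2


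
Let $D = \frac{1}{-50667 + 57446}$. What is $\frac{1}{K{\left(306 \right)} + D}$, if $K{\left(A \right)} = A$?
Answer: $\frac{6779}{2074375} \approx 0.003268$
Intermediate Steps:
$D = \frac{1}{6779} \approx 0.00014751$
$\frac{1}{K{\left(306 \right)} + D} = \frac{1}{306 + \frac{1}{6779}} = \frac{1}{\frac{2074375}{6779}} = \frac{6779}{2074375}$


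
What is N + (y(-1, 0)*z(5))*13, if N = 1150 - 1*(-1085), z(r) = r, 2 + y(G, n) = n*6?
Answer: 2105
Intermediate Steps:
y(G, n) = -2 + 6*n (y(G, n) = -2 + n*6 = -2 + 6*n)
N = 2235 (N = 1150 + 1085 = 2235)
N + (y(-1, 0)*z(5))*13 = 2235 + ((-2 + 6*0)*5)*13 = 2235 + ((-2 + 0)*5)*13 = 2235 - 2*5*13 = 2235 - 10*13 = 2235 - 130 = 2105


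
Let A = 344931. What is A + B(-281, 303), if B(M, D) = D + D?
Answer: 345537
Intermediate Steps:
B(M, D) = 2*D
A + B(-281, 303) = 344931 + 2*303 = 344931 + 606 = 345537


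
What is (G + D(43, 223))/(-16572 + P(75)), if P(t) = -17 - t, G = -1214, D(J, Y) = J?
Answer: 1171/16664 ≈ 0.070271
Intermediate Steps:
(G + D(43, 223))/(-16572 + P(75)) = (-1214 + 43)/(-16572 + (-17 - 1*75)) = -1171/(-16572 + (-17 - 75)) = -1171/(-16572 - 92) = -1171/(-16664) = -1171*(-1/16664) = 1171/16664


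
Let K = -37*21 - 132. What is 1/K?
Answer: -1/909 ≈ -0.0011001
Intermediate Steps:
K = -909 (K = -777 - 132 = -909)
1/K = 1/(-909) = -1/909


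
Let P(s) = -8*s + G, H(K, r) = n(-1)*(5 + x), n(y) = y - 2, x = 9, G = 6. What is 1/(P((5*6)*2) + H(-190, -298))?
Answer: -1/516 ≈ -0.0019380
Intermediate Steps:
n(y) = -2 + y
H(K, r) = -42 (H(K, r) = (-2 - 1)*(5 + 9) = -3*14 = -42)
P(s) = 6 - 8*s (P(s) = -8*s + 6 = 6 - 8*s)
1/(P((5*6)*2) + H(-190, -298)) = 1/((6 - 8*5*6*2) - 42) = 1/((6 - 240*2) - 42) = 1/((6 - 8*60) - 42) = 1/((6 - 480) - 42) = 1/(-474 - 42) = 1/(-516) = -1/516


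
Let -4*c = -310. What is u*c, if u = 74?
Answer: 5735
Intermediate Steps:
c = 155/2 (c = -¼*(-310) = 155/2 ≈ 77.500)
u*c = 74*(155/2) = 5735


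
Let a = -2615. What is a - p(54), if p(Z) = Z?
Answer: -2669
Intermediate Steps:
a - p(54) = -2615 - 1*54 = -2615 - 54 = -2669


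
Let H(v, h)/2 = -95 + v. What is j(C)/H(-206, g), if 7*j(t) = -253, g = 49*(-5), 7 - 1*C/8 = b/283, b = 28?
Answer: 253/4214 ≈ 0.060038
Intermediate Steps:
C = 15624/283 (C = 56 - 224/283 = 15624/283 ≈ 55.208)
g = -245
H(v, h) = -190 + 2*v (H(v, h) = 2*(-95 + v) = -190 + 2*v)
j(t) = -253/7 (j(t) = (⅐)*(-253) = -253/7)
j(C)/H(-206, g) = -253/(7*(-190 + 2*(-206))) = -253/(7*(-190 - 412)) = -253/7/(-602) = -253/7*(-1/602) = 253/4214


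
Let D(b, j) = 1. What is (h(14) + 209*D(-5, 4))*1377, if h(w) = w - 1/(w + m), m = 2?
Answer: 4911759/16 ≈ 3.0699e+5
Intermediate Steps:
h(w) = w - 1/(2 + w) (h(w) = w - 1/(w + 2) = w - 1/(2 + w))
(h(14) + 209*D(-5, 4))*1377 = ((-1 + 14² + 2*14)/(2 + 14) + 209*1)*1377 = ((-1 + 196 + 28)/16 + 209)*1377 = ((1/16)*223 + 209)*1377 = (223/16 + 209)*1377 = (3567/16)*1377 = 4911759/16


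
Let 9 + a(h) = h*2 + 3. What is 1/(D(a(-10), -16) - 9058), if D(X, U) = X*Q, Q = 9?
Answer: -1/9292 ≈ -0.00010762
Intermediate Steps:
a(h) = -6 + 2*h (a(h) = -9 + (h*2 + 3) = -9 + (2*h + 3) = -9 + (3 + 2*h) = -6 + 2*h)
D(X, U) = 9*X (D(X, U) = X*9 = 9*X)
1/(D(a(-10), -16) - 9058) = 1/(9*(-6 + 2*(-10)) - 9058) = 1/(9*(-6 - 20) - 9058) = 1/(9*(-26) - 9058) = 1/(-234 - 9058) = 1/(-9292) = -1/9292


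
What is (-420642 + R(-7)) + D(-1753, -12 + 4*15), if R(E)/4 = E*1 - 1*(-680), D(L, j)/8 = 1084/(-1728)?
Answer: -22569571/54 ≈ -4.1796e+5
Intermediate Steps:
D(L, j) = -271/54 (D(L, j) = 8*(1084/(-1728)) = 8*(1084*(-1/1728)) = 8*(-271/432) = -271/54)
R(E) = 2720 + 4*E (R(E) = 4*(E*1 - 1*(-680)) = 4*(E + 680) = 4*(680 + E) = 2720 + 4*E)
(-420642 + R(-7)) + D(-1753, -12 + 4*15) = (-420642 + (2720 + 4*(-7))) - 271/54 = (-420642 + (2720 - 28)) - 271/54 = (-420642 + 2692) - 271/54 = -417950 - 271/54 = -22569571/54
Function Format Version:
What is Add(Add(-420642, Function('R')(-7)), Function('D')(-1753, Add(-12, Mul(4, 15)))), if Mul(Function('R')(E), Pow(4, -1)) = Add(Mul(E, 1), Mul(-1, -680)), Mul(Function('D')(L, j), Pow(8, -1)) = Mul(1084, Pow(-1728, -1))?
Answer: Rational(-22569571, 54) ≈ -4.1796e+5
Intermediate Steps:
Function('D')(L, j) = Rational(-271, 54) (Function('D')(L, j) = Mul(8, Mul(1084, Pow(-1728, -1))) = Mul(8, Mul(1084, Rational(-1, 1728))) = Mul(8, Rational(-271, 432)) = Rational(-271, 54))
Function('R')(E) = Add(2720, Mul(4, E)) (Function('R')(E) = Mul(4, Add(Mul(E, 1), Mul(-1, -680))) = Mul(4, Add(E, 680)) = Mul(4, Add(680, E)) = Add(2720, Mul(4, E)))
Add(Add(-420642, Function('R')(-7)), Function('D')(-1753, Add(-12, Mul(4, 15)))) = Add(Add(-420642, Add(2720, Mul(4, -7))), Rational(-271, 54)) = Add(Add(-420642, Add(2720, -28)), Rational(-271, 54)) = Add(Add(-420642, 2692), Rational(-271, 54)) = Add(-417950, Rational(-271, 54)) = Rational(-22569571, 54)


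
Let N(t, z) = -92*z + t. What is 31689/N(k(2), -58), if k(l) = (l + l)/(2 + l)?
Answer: 3521/593 ≈ 5.9376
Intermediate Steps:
k(l) = 2*l/(2 + l) (k(l) = (2*l)/(2 + l) = 2*l/(2 + l))
N(t, z) = t - 92*z
31689/N(k(2), -58) = 31689/(2*2/(2 + 2) - 92*(-58)) = 31689/(2*2/4 + 5336) = 31689/(2*2*(¼) + 5336) = 31689/(1 + 5336) = 31689/5337 = 31689*(1/5337) = 3521/593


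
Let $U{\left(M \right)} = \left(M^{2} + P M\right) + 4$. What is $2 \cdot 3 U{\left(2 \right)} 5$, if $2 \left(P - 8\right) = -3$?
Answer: $630$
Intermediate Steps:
$P = \frac{13}{2}$ ($P = 8 + \frac{1}{2} \left(-3\right) = 8 - \frac{3}{2} = \frac{13}{2} \approx 6.5$)
$U{\left(M \right)} = 4 + M^{2} + \frac{13 M}{2}$ ($U{\left(M \right)} = \left(M^{2} + \frac{13 M}{2}\right) + 4 = 4 + M^{2} + \frac{13 M}{2}$)
$2 \cdot 3 U{\left(2 \right)} 5 = 2 \cdot 3 \left(4 + 2^{2} + \frac{13}{2} \cdot 2\right) 5 = 2 \cdot 3 \left(4 + 4 + 13\right) 5 = 2 \cdot 3 \cdot 21 \cdot 5 = 2 \cdot 63 \cdot 5 = 126 \cdot 5 = 630$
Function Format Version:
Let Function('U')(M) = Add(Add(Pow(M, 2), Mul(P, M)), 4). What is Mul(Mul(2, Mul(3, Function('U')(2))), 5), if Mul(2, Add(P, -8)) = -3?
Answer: 630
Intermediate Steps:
P = Rational(13, 2) (P = Add(8, Mul(Rational(1, 2), -3)) = Add(8, Rational(-3, 2)) = Rational(13, 2) ≈ 6.5000)
Function('U')(M) = Add(4, Pow(M, 2), Mul(Rational(13, 2), M)) (Function('U')(M) = Add(Add(Pow(M, 2), Mul(Rational(13, 2), M)), 4) = Add(4, Pow(M, 2), Mul(Rational(13, 2), M)))
Mul(Mul(2, Mul(3, Function('U')(2))), 5) = Mul(Mul(2, Mul(3, Add(4, Pow(2, 2), Mul(Rational(13, 2), 2)))), 5) = Mul(Mul(2, Mul(3, Add(4, 4, 13))), 5) = Mul(Mul(2, Mul(3, 21)), 5) = Mul(Mul(2, 63), 5) = Mul(126, 5) = 630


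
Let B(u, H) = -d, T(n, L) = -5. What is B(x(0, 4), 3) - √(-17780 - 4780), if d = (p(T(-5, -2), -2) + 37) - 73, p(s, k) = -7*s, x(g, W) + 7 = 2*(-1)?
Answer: 1 - 4*I*√1410 ≈ 1.0 - 150.2*I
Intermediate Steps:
x(g, W) = -9 (x(g, W) = -7 + 2*(-1) = -7 - 2 = -9)
d = -1 (d = (-7*(-5) + 37) - 73 = (35 + 37) - 73 = 72 - 73 = -1)
B(u, H) = 1 (B(u, H) = -1*(-1) = 1)
B(x(0, 4), 3) - √(-17780 - 4780) = 1 - √(-17780 - 4780) = 1 - √(-22560) = 1 - 4*I*√1410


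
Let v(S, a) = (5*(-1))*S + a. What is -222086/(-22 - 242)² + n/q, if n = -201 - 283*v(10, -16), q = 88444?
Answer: -2294300149/770524128 ≈ -2.9776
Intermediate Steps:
v(S, a) = a - 5*S (v(S, a) = -5*S + a = a - 5*S)
n = 18477 (n = -201 - 283*(-16 - 5*10) = -201 - 283*(-16 - 50) = -201 - 283*(-66) = -201 + 18678 = 18477)
-222086/(-22 - 242)² + n/q = -222086/(-22 - 242)² + 18477/88444 = -222086/((-264)²) + 18477*(1/88444) = -222086/69696 + 18477/88444 = -222086*1/69696 + 18477/88444 = -111043/34848 + 18477/88444 = -2294300149/770524128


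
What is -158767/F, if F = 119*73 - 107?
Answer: -158767/8580 ≈ -18.504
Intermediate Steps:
F = 8580 (F = 8687 - 107 = 8580)
-158767/F = -158767/8580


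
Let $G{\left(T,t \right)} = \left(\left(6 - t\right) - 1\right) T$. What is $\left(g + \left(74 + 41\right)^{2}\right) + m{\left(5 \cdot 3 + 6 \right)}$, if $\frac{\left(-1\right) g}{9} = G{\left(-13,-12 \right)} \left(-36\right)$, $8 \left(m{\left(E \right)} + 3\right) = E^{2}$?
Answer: $- \frac{466615}{8} \approx -58327.0$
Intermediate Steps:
$G{\left(T,t \right)} = T \left(5 - t\right)$ ($G{\left(T,t \right)} = \left(5 - t\right) T = T \left(5 - t\right)$)
$m{\left(E \right)} = -3 + \frac{E^{2}}{8}$
$g = -71604$ ($g = - 9 - 13 \left(5 - -12\right) \left(-36\right) = - 9 - 13 \left(5 + 12\right) \left(-36\right) = - 9 \left(-13\right) 17 \left(-36\right) = - 9 \left(\left(-221\right) \left(-36\right)\right) = \left(-9\right) 7956 = -71604$)
$\left(g + \left(74 + 41\right)^{2}\right) + m{\left(5 \cdot 3 + 6 \right)} = \left(-71604 + \left(74 + 41\right)^{2}\right) - \left(3 - \frac{\left(5 \cdot 3 + 6\right)^{2}}{8}\right) = \left(-71604 + 115^{2}\right) - \left(3 - \frac{\left(15 + 6\right)^{2}}{8}\right) = \left(-71604 + 13225\right) - \left(3 - \frac{21^{2}}{8}\right) = -58379 + \left(-3 + \frac{1}{8} \cdot 441\right) = -58379 + \left(-3 + \frac{441}{8}\right) = -58379 + \frac{417}{8} = - \frac{466615}{8}$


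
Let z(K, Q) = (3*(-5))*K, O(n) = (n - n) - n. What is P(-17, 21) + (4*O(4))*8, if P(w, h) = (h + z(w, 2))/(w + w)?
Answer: -2314/17 ≈ -136.12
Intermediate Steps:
O(n) = -n (O(n) = 0 - n = -n)
z(K, Q) = -15*K
P(w, h) = (h - 15*w)/(2*w) (P(w, h) = (h - 15*w)/(w + w) = (h - 15*w)/((2*w)) = (h - 15*w)*(1/(2*w)) = (h - 15*w)/(2*w))
P(-17, 21) + (4*O(4))*8 = (½)*(21 - 15*(-17))/(-17) + (4*(-1*4))*8 = (½)*(-1/17)*(21 + 255) + (4*(-4))*8 = (½)*(-1/17)*276 - 16*8 = -138/17 - 128 = -2314/17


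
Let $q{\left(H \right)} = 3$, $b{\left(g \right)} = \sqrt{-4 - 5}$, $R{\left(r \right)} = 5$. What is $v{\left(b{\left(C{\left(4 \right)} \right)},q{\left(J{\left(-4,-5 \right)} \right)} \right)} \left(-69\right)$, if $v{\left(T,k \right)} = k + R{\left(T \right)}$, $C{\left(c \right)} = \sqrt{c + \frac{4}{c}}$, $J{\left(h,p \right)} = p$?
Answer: $-552$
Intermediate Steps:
$b{\left(g \right)} = 3 i$ ($b{\left(g \right)} = \sqrt{-9} = 3 i$)
$v{\left(T,k \right)} = 5 + k$ ($v{\left(T,k \right)} = k + 5 = 5 + k$)
$v{\left(b{\left(C{\left(4 \right)} \right)},q{\left(J{\left(-4,-5 \right)} \right)} \right)} \left(-69\right) = \left(5 + 3\right) \left(-69\right) = 8 \left(-69\right) = -552$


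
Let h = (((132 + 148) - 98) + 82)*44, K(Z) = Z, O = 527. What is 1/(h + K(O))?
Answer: 1/12143 ≈ 8.2352e-5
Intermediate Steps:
h = 11616 (h = ((280 - 98) + 82)*44 = (182 + 82)*44 = 264*44 = 11616)
1/(h + K(O)) = 1/(11616 + 527) = 1/12143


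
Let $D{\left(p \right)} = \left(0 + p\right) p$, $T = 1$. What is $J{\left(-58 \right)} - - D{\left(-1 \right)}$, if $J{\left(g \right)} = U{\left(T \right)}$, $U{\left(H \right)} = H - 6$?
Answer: $-4$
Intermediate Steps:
$U{\left(H \right)} = -6 + H$ ($U{\left(H \right)} = H - 6 = -6 + H$)
$J{\left(g \right)} = -5$ ($J{\left(g \right)} = -6 + 1 = -5$)
$D{\left(p \right)} = p^{2}$ ($D{\left(p \right)} = p p = p^{2}$)
$J{\left(-58 \right)} - - D{\left(-1 \right)} = -5 - - \left(-1\right)^{2} = -5 - \left(-1\right) 1 = -5 - -1 = -5 + 1 = -4$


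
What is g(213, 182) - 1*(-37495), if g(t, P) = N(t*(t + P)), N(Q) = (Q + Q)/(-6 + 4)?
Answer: -46640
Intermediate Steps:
N(Q) = -Q (N(Q) = (2*Q)/(-2) = (2*Q)*(-½) = -Q)
g(t, P) = -t*(P + t) (g(t, P) = -t*(t + P) = -t*(P + t))
g(213, 182) - 1*(-37495) = -1*213*(182 + 213) - 1*(-37495) = -1*213*395 + 37495 = -84135 + 37495 = -46640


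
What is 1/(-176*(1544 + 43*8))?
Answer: -1/332288 ≈ -3.0094e-6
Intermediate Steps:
1/(-176*(1544 + 43*8)) = 1/(-176*(1544 + 344)) = 1/(-176*1888) = 1/(-332288) = -1/332288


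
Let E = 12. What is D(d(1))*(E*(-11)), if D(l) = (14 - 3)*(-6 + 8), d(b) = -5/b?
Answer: -2904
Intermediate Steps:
D(l) = 22 (D(l) = 11*2 = 22)
D(d(1))*(E*(-11)) = 22*(12*(-11)) = 22*(-132) = -2904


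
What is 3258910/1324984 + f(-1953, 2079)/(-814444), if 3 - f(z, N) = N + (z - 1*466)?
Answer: 82929538329/33722664653 ≈ 2.4592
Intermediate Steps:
f(z, N) = 469 - N - z (f(z, N) = 3 - (N + (z - 1*466)) = 3 - (N + (z - 466)) = 3 - (N + (-466 + z)) = 3 - (-466 + N + z) = 3 + (466 - N - z) = 469 - N - z)
3258910/1324984 + f(-1953, 2079)/(-814444) = 3258910/1324984 + (469 - 1*2079 - 1*(-1953))/(-814444) = 3258910*(1/1324984) + (469 - 2079 + 1953)*(-1/814444) = 1629455/662492 + 343*(-1/814444) = 1629455/662492 - 343/814444 = 82929538329/33722664653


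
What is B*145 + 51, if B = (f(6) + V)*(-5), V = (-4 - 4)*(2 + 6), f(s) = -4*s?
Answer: 63851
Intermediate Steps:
V = -64 (V = -8*8 = -64)
B = 440 (B = (-4*6 - 64)*(-5) = (-24 - 64)*(-5) = -88*(-5) = 440)
B*145 + 51 = 440*145 + 51 = 63800 + 51 = 63851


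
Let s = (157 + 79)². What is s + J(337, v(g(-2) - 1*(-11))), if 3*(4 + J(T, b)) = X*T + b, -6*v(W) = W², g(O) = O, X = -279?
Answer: 48693/2 ≈ 24347.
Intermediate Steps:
s = 55696 (s = 236² = 55696)
v(W) = -W²/6
J(T, b) = -4 - 93*T + b/3 (J(T, b) = -4 + (-279*T + b)/3 = -4 + (b - 279*T)/3 = -4 + (-93*T + b/3) = -4 - 93*T + b/3)
s + J(337, v(g(-2) - 1*(-11))) = 55696 + (-4 - 93*337 + (-(-2 - 1*(-11))²/6)/3) = 55696 + (-4 - 31341 + (-(-2 + 11)²/6)/3) = 55696 + (-4 - 31341 + (-⅙*9²)/3) = 55696 + (-4 - 31341 + (-⅙*81)/3) = 55696 + (-4 - 31341 + (⅓)*(-27/2)) = 55696 + (-4 - 31341 - 9/2) = 55696 - 62699/2 = 48693/2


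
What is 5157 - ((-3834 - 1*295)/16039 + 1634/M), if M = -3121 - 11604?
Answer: 64107249654/12430225 ≈ 5157.4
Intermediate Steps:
M = -14725
5157 - ((-3834 - 1*295)/16039 + 1634/M) = 5157 - ((-3834 - 1*295)/16039 + 1634/(-14725)) = 5157 - ((-3834 - 295)*(1/16039) + 1634*(-1/14725)) = 5157 - (-4129*1/16039 - 86/775) = 5157 - (-4129/16039 - 86/775) = 5157 - 1*(-4579329/12430225) = 5157 + 4579329/12430225 = 64107249654/12430225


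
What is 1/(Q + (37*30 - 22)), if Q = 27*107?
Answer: 1/3977 ≈ 0.00025145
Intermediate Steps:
Q = 2889
1/(Q + (37*30 - 22)) = 1/(2889 + (37*30 - 22)) = 1/(2889 + (1110 - 22)) = 1/(2889 + 1088) = 1/3977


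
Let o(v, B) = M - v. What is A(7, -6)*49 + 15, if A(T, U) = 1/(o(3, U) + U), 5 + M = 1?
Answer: 146/13 ≈ 11.231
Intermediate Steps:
M = -4 (M = -5 + 1 = -4)
o(v, B) = -4 - v
A(T, U) = 1/(-7 + U) (A(T, U) = 1/((-4 - 1*3) + U) = 1/((-4 - 3) + U) = 1/(-7 + U))
A(7, -6)*49 + 15 = 49/(-7 - 6) + 15 = 49/(-13) + 15 = -1/13*49 + 15 = -49/13 + 15 = 146/13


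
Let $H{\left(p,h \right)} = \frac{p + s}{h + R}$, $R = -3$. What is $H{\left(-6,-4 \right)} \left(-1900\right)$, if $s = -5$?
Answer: $- \frac{20900}{7} \approx -2985.7$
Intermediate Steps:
$H{\left(p,h \right)} = \frac{-5 + p}{-3 + h}$ ($H{\left(p,h \right)} = \frac{p - 5}{h - 3} = \frac{-5 + p}{-3 + h}$)
$H{\left(-6,-4 \right)} \left(-1900\right) = \frac{-5 - 6}{-3 - 4} \left(-1900\right) = \frac{1}{-7} \left(-11\right) \left(-1900\right) = \left(- \frac{1}{7}\right) \left(-11\right) \left(-1900\right) = \frac{11}{7} \left(-1900\right) = - \frac{20900}{7}$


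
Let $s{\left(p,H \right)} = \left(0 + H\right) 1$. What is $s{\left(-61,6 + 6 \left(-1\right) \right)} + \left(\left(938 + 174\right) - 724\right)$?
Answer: $388$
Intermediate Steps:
$s{\left(p,H \right)} = H$ ($s{\left(p,H \right)} = H 1 = H$)
$s{\left(-61,6 + 6 \left(-1\right) \right)} + \left(\left(938 + 174\right) - 724\right) = \left(6 + 6 \left(-1\right)\right) + \left(\left(938 + 174\right) - 724\right) = \left(6 - 6\right) + \left(1112 - 724\right) = 0 + 388 = 388$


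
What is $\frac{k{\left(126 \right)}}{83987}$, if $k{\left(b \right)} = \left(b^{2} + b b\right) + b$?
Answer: $\frac{31878}{83987} \approx 0.37956$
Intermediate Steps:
$k{\left(b \right)} = b + 2 b^{2}$ ($k{\left(b \right)} = \left(b^{2} + b^{2}\right) + b = 2 b^{2} + b = b + 2 b^{2}$)
$\frac{k{\left(126 \right)}}{83987} = \frac{126 \left(1 + 2 \cdot 126\right)}{83987} = 126 \left(1 + 252\right) \frac{1}{83987} = 126 \cdot 253 \cdot \frac{1}{83987} = 31878 \cdot \frac{1}{83987} = \frac{31878}{83987}$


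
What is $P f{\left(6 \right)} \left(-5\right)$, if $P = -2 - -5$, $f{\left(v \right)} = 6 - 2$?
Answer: $-60$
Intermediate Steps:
$f{\left(v \right)} = 4$ ($f{\left(v \right)} = 6 - 2 = 4$)
$P = 3$ ($P = -2 + 5 = 3$)
$P f{\left(6 \right)} \left(-5\right) = 3 \cdot 4 \left(-5\right) = 12 \left(-5\right) = -60$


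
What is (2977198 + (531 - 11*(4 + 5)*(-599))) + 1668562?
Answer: 4705592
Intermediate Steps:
(2977198 + (531 - 11*(4 + 5)*(-599))) + 1668562 = (2977198 + (531 - 11*9*(-599))) + 1668562 = (2977198 + (531 - 99*(-599))) + 1668562 = (2977198 + (531 + 59301)) + 1668562 = (2977198 + 59832) + 1668562 = 3037030 + 1668562 = 4705592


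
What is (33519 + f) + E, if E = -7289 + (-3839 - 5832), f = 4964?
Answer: 21523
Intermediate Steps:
E = -16960 (E = -7289 - 9671 = -16960)
(33519 + f) + E = (33519 + 4964) - 16960 = 38483 - 16960 = 21523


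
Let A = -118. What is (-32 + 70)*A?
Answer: -4484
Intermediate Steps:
(-32 + 70)*A = (-32 + 70)*(-118) = 38*(-118) = -4484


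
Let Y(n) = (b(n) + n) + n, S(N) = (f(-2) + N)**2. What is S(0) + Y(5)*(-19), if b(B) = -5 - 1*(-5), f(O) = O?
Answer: -186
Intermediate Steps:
b(B) = 0 (b(B) = -5 + 5 = 0)
S(N) = (-2 + N)**2
Y(n) = 2*n (Y(n) = (0 + n) + n = n + n = 2*n)
S(0) + Y(5)*(-19) = (-2 + 0)**2 + (2*5)*(-19) = (-2)**2 + 10*(-19) = 4 - 190 = -186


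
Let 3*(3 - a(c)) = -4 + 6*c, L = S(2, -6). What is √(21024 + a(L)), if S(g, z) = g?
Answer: √189219/3 ≈ 145.00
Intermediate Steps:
L = 2
a(c) = 13/3 - 2*c (a(c) = 3 - (-4 + 6*c)/3 = 3 + (4/3 - 2*c) = 13/3 - 2*c)
√(21024 + a(L)) = √(21024 + (13/3 - 2*2)) = √(21024 + (13/3 - 4)) = √(21024 + ⅓) = √(63073/3) = √189219/3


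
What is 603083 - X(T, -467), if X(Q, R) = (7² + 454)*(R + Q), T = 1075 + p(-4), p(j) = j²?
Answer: 289211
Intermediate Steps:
T = 1091 (T = 1075 + (-4)² = 1075 + 16 = 1091)
X(Q, R) = 503*Q + 503*R (X(Q, R) = (49 + 454)*(Q + R) = 503*(Q + R) = 503*Q + 503*R)
603083 - X(T, -467) = 603083 - (503*1091 + 503*(-467)) = 603083 - (548773 - 234901) = 603083 - 1*313872 = 603083 - 313872 = 289211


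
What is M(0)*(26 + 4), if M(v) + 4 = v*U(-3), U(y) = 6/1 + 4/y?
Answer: -120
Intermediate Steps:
U(y) = 6 + 4/y (U(y) = 6*1 + 4/y = 6 + 4/y)
M(v) = -4 + 14*v/3 (M(v) = -4 + v*(6 + 4/(-3)) = -4 + v*(6 + 4*(-1/3)) = -4 + v*(6 - 4/3) = -4 + v*(14/3) = -4 + 14*v/3)
M(0)*(26 + 4) = (-4 + (14/3)*0)*(26 + 4) = (-4 + 0)*30 = -4*30 = -120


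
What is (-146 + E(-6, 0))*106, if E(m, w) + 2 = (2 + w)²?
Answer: -15264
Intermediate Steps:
E(m, w) = -2 + (2 + w)²
(-146 + E(-6, 0))*106 = (-146 + (-2 + (2 + 0)²))*106 = (-146 + (-2 + 2²))*106 = (-146 + (-2 + 4))*106 = (-146 + 2)*106 = -144*106 = -15264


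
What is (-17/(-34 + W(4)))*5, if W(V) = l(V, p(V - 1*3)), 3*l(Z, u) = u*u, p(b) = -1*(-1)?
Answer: 255/101 ≈ 2.5248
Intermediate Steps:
p(b) = 1
l(Z, u) = u**2/3 (l(Z, u) = (u*u)/3 = u**2/3)
W(V) = 1/3 (W(V) = (1/3)*1**2 = (1/3)*1 = 1/3)
(-17/(-34 + W(4)))*5 = (-17/(-34 + 1/3))*5 = (-17/(-101/3))*5 = -3/101*(-17)*5 = (51/101)*5 = 255/101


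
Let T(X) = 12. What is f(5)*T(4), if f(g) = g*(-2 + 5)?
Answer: 180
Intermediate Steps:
f(g) = 3*g (f(g) = g*3 = 3*g)
f(5)*T(4) = (3*5)*12 = 15*12 = 180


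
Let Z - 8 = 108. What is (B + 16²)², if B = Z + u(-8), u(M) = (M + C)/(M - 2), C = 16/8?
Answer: 3470769/25 ≈ 1.3883e+5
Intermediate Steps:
C = 2 (C = 16*(⅛) = 2)
Z = 116 (Z = 8 + 108 = 116)
u(M) = (2 + M)/(-2 + M) (u(M) = (M + 2)/(M - 2) = (2 + M)/(-2 + M))
B = 583/5 (B = 116 + (2 - 8)/(-2 - 8) = 116 - 6/(-10) = 116 - ⅒*(-6) = 116 + ⅗ = 583/5 ≈ 116.60)
(B + 16²)² = (583/5 + 16²)² = (583/5 + 256)² = (1863/5)² = 3470769/25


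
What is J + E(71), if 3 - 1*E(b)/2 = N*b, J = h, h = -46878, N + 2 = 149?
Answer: -67746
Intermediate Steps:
N = 147 (N = -2 + 149 = 147)
J = -46878
E(b) = 6 - 294*b
J + E(71) = -46878 + (6 - 294*71) = -46878 + (6 - 20874) = -46878 - 20868 = -67746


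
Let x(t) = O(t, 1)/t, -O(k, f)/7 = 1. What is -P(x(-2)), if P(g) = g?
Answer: -7/2 ≈ -3.5000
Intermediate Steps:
O(k, f) = -7 (O(k, f) = -7*1 = -7)
x(t) = -7/t
-P(x(-2)) = -(-7)/(-2) = -(-7)*(-1)/2 = -1*7/2 = -7/2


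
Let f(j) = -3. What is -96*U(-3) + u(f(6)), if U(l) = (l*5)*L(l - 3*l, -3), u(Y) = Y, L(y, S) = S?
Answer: -4323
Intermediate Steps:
U(l) = -15*l (U(l) = (l*5)*(-3) = (5*l)*(-3) = -15*l)
-96*U(-3) + u(f(6)) = -(-1440)*(-3) - 3 = -96*45 - 3 = -4320 - 3 = -4323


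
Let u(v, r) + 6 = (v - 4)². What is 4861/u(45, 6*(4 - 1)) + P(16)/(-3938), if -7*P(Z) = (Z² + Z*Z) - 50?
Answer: 875144/299825 ≈ 2.9188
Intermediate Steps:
P(Z) = 50/7 - 2*Z²/7 (P(Z) = -((Z² + Z*Z) - 50)/7 = -((Z² + Z²) - 50)/7 = -(2*Z² - 50)/7 = -(-50 + 2*Z²)/7 = 50/7 - 2*Z²/7)
u(v, r) = -6 + (-4 + v)² (u(v, r) = -6 + (v - 4)² = -6 + (-4 + v)²)
4861/u(45, 6*(4 - 1)) + P(16)/(-3938) = 4861/(-6 + (-4 + 45)²) + (50/7 - 2/7*16²)/(-3938) = 4861/(-6 + 41²) + (50/7 - 2/7*256)*(-1/3938) = 4861/(-6 + 1681) + (50/7 - 512/7)*(-1/3938) = 4861/1675 - 66*(-1/3938) = 4861*(1/1675) + 3/179 = 4861/1675 + 3/179 = 875144/299825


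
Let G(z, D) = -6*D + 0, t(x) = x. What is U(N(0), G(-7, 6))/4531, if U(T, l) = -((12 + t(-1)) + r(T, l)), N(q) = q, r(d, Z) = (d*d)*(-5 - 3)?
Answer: -11/4531 ≈ -0.0024277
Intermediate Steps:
G(z, D) = -6*D
r(d, Z) = -8*d² (r(d, Z) = d²*(-8) = -8*d²)
U(T, l) = -11 + 8*T² (U(T, l) = -((12 - 1) - 8*T²) = -(11 - 8*T²) = -11 + 8*T²)
U(N(0), G(-7, 6))/4531 = (-11 + 8*0²)/4531 = (-11 + 8*0)*(1/4531) = (-11 + 0)*(1/4531) = -11*1/4531 = -11/4531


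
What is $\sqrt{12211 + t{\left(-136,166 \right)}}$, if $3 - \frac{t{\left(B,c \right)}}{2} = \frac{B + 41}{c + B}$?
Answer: $\frac{\sqrt{110010}}{3} \approx 110.56$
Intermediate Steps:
$t{\left(B,c \right)} = 6 - \frac{2 \left(41 + B\right)}{B + c}$ ($t{\left(B,c \right)} = 6 - 2 \frac{B + 41}{c + B} = 6 - 2 \frac{41 + B}{B + c} = 6 - \frac{2 \left(41 + B\right)}{B + c}$)
$\sqrt{12211 + t{\left(-136,166 \right)}} = \sqrt{12211 + \frac{2 \left(-41 + 2 \left(-136\right) + 3 \cdot 166\right)}{-136 + 166}} = \sqrt{12211 + \frac{2 \left(-41 - 272 + 498\right)}{30}} = \sqrt{12211 + 2 \cdot \frac{1}{30} \cdot 185} = \sqrt{12211 + \frac{37}{3}} = \sqrt{\frac{36670}{3}} = \frac{\sqrt{110010}}{3}$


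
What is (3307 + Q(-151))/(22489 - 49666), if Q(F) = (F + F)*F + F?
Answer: -48758/27177 ≈ -1.7941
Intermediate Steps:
Q(F) = F + 2*F² (Q(F) = (2*F)*F + F = 2*F² + F = F + 2*F²)
(3307 + Q(-151))/(22489 - 49666) = (3307 - 151*(1 + 2*(-151)))/(22489 - 49666) = (3307 - 151*(1 - 302))/(-27177) = (3307 - 151*(-301))*(-1/27177) = (3307 + 45451)*(-1/27177) = 48758*(-1/27177) = -48758/27177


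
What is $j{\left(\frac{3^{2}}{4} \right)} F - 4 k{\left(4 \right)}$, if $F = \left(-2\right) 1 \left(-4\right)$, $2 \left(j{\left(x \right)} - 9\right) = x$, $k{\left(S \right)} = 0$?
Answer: $81$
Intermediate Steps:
$j{\left(x \right)} = 9 + \frac{x}{2}$
$F = 8$ ($F = \left(-2\right) \left(-4\right) = 8$)
$j{\left(\frac{3^{2}}{4} \right)} F - 4 k{\left(4 \right)} = \left(9 + \frac{3^{2} \cdot \frac{1}{4}}{2}\right) 8 - 0 = \left(9 + \frac{9 \cdot \frac{1}{4}}{2}\right) 8 + 0 = \left(9 + \frac{1}{2} \cdot \frac{9}{4}\right) 8 + 0 = \left(9 + \frac{9}{8}\right) 8 + 0 = \frac{81}{8} \cdot 8 + 0 = 81 + 0 = 81$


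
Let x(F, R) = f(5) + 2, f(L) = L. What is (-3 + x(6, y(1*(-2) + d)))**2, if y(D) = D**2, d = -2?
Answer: 16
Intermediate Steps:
x(F, R) = 7 (x(F, R) = 5 + 2 = 7)
(-3 + x(6, y(1*(-2) + d)))**2 = (-3 + 7)**2 = 4**2 = 16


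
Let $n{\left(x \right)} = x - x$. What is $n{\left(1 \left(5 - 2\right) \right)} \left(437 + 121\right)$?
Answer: $0$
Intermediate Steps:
$n{\left(x \right)} = 0$
$n{\left(1 \left(5 - 2\right) \right)} \left(437 + 121\right) = 0 \left(437 + 121\right) = 0 \cdot 558 = 0$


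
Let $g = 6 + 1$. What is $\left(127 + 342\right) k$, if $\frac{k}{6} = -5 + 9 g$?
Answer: $163212$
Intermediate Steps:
$g = 7$
$k = 348$ ($k = 6 \left(-5 + 9 \cdot 7\right) = 6 \left(-5 + 63\right) = 6 \cdot 58 = 348$)
$\left(127 + 342\right) k = \left(127 + 342\right) 348 = 469 \cdot 348 = 163212$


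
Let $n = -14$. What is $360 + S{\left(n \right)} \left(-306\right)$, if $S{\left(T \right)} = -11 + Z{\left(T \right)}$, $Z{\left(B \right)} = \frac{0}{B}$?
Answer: $3726$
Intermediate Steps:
$Z{\left(B \right)} = 0$
$S{\left(T \right)} = -11$ ($S{\left(T \right)} = -11 + 0 = -11$)
$360 + S{\left(n \right)} \left(-306\right) = 360 - -3366 = 360 + 3366 = 3726$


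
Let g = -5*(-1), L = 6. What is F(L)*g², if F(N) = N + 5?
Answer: 275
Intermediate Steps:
g = 5
F(N) = 5 + N
F(L)*g² = (5 + 6)*5² = 11*25 = 275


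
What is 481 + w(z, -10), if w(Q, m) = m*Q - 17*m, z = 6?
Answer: 591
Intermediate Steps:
w(Q, m) = -17*m + Q*m (w(Q, m) = Q*m - 17*m = -17*m + Q*m)
481 + w(z, -10) = 481 - 10*(-17 + 6) = 481 - 10*(-11) = 481 + 110 = 591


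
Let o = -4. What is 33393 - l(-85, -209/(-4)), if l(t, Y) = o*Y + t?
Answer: 33687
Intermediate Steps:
l(t, Y) = t - 4*Y (l(t, Y) = -4*Y + t = t - 4*Y)
33393 - l(-85, -209/(-4)) = 33393 - (-85 - (-836)/(-4)) = 33393 - (-85 - (-836)*(-1)/4) = 33393 - (-85 - 4*209/4) = 33393 - (-85 - 209) = 33393 - 1*(-294) = 33393 + 294 = 33687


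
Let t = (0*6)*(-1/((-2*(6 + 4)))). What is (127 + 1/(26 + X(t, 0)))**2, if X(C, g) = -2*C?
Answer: 10909809/676 ≈ 16139.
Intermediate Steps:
t = 0 (t = 0*(-1/((-2*10))) = 0*(-1/(-20)) = 0*(-1*(-1/20)) = 0*(1/20) = 0)
(127 + 1/(26 + X(t, 0)))**2 = (127 + 1/(26 - 2*0))**2 = (127 + 1/(26 + 0))**2 = (127 + 1/26)**2 = (3303/26)**2 = 10909809/676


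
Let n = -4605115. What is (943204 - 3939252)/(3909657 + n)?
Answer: 1498024/347729 ≈ 4.3080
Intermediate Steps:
(943204 - 3939252)/(3909657 + n) = (943204 - 3939252)/(3909657 - 4605115) = -2996048/(-695458) = -2996048*(-1/695458) = 1498024/347729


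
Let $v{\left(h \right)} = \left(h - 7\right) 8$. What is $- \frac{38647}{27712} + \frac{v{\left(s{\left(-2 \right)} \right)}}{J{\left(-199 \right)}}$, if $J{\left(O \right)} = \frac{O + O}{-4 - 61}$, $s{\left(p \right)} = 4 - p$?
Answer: $- \frac{14895873}{5514688} \approx -2.7011$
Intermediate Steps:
$J{\left(O \right)} = - \frac{2 O}{65}$ ($J{\left(O \right)} = \frac{2 O}{-65} = 2 O \left(- \frac{1}{65}\right) = - \frac{2 O}{65}$)
$v{\left(h \right)} = -56 + 8 h$ ($v{\left(h \right)} = \left(-7 + h\right) 8 = -56 + 8 h$)
$- \frac{38647}{27712} + \frac{v{\left(s{\left(-2 \right)} \right)}}{J{\left(-199 \right)}} = - \frac{38647}{27712} + \frac{-56 + 8 \left(4 - -2\right)}{\left(- \frac{2}{65}\right) \left(-199\right)} = \left(-38647\right) \frac{1}{27712} + \frac{-56 + 8 \left(4 + 2\right)}{\frac{398}{65}} = - \frac{38647}{27712} + \left(-56 + 8 \cdot 6\right) \frac{65}{398} = - \frac{38647}{27712} + \left(-56 + 48\right) \frac{65}{398} = - \frac{38647}{27712} - \frac{260}{199} = - \frac{14895873}{5514688}$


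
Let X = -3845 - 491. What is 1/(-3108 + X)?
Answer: -1/7444 ≈ -0.00013434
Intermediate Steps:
X = -4336
1/(-3108 + X) = 1/(-3108 - 4336) = 1/(-7444) = -1/7444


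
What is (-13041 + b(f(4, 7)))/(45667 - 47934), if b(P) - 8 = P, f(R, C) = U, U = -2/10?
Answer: 65166/11335 ≈ 5.7491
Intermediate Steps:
U = -1/5 (U = -2*1/10 = -1/5 ≈ -0.20000)
f(R, C) = -1/5
b(P) = 8 + P
(-13041 + b(f(4, 7)))/(45667 - 47934) = (-13041 + (8 - 1/5))/(45667 - 47934) = (-13041 + 39/5)/(-2267) = -65166/5*(-1/2267) = 65166/11335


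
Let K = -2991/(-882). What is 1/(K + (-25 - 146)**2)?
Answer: 294/8597851 ≈ 3.4195e-5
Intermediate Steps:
K = 997/294 (K = -2991*(-1/882) = 997/294 ≈ 3.3912)
1/(K + (-25 - 146)**2) = 1/(997/294 + (-25 - 146)**2) = 1/(997/294 + (-171)**2) = 1/(997/294 + 29241) = 1/(8597851/294) = 294/8597851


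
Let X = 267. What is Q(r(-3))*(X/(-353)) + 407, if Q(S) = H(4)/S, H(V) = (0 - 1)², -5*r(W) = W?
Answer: 143226/353 ≈ 405.74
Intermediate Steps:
r(W) = -W/5
H(V) = 1 (H(V) = (-1)² = 1)
Q(S) = 1/S
Q(r(-3))*(X/(-353)) + 407 = (267/(-353))/((-⅕*(-3))) + 407 = (267*(-1/353))/(⅗) + 407 = (5/3)*(-267/353) + 407 = -445/353 + 407 = 143226/353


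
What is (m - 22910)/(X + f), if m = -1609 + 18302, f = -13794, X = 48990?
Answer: -6217/35196 ≈ -0.17664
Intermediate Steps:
m = 16693
(m - 22910)/(X + f) = (16693 - 22910)/(48990 - 13794) = -6217/35196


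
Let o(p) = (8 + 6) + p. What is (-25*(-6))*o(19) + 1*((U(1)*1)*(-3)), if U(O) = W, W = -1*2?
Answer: 4956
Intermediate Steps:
W = -2
U(O) = -2
o(p) = 14 + p
(-25*(-6))*o(19) + 1*((U(1)*1)*(-3)) = (-25*(-6))*(14 + 19) + 1*(-2*1*(-3)) = 150*33 + 1*(-2*(-3)) = 4950 + 1*6 = 4950 + 6 = 4956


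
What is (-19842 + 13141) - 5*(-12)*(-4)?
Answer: -6941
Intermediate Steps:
(-19842 + 13141) - 5*(-12)*(-4) = -6701 + 60*(-4) = -6701 - 240 = -6941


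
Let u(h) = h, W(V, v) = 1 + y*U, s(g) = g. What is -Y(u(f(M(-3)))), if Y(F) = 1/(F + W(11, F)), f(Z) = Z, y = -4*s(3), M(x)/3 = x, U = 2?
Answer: 1/32 ≈ 0.031250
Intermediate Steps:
M(x) = 3*x
y = -12 (y = -4*3 = -12)
W(V, v) = -23 (W(V, v) = 1 - 12*2 = 1 - 24 = -23)
Y(F) = 1/(-23 + F) (Y(F) = 1/(F - 23) = 1/(-23 + F))
-Y(u(f(M(-3)))) = -1/(-23 + 3*(-3)) = -1/(-23 - 9) = -1/(-32) = -1*(-1/32) = 1/32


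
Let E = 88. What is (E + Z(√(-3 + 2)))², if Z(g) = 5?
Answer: 8649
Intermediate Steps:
(E + Z(√(-3 + 2)))² = (88 + 5)² = 93² = 8649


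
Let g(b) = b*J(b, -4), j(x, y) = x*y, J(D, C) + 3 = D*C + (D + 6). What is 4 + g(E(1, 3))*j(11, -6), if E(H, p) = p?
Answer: 1192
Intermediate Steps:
J(D, C) = 3 + D + C*D (J(D, C) = -3 + (D*C + (D + 6)) = -3 + (C*D + (6 + D)) = -3 + (6 + D + C*D) = 3 + D + C*D)
g(b) = b*(3 - 3*b) (g(b) = b*(3 + b - 4*b) = b*(3 - 3*b))
4 + g(E(1, 3))*j(11, -6) = 4 + (3*3*(1 - 1*3))*(11*(-6)) = 4 + (3*3*(1 - 3))*(-66) = 4 + (3*3*(-2))*(-66) = 4 - 18*(-66) = 4 + 1188 = 1192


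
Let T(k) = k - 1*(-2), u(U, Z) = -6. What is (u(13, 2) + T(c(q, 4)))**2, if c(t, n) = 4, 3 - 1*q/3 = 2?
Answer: 0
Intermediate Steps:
q = 3 (q = 9 - 3*2 = 9 - 6 = 3)
T(k) = 2 + k (T(k) = k + 2 = 2 + k)
(u(13, 2) + T(c(q, 4)))**2 = (-6 + (2 + 4))**2 = (-6 + 6)**2 = 0**2 = 0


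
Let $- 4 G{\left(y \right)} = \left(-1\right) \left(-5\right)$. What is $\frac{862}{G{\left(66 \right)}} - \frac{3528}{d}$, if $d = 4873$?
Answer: $- \frac{16819744}{24365} \approx -690.32$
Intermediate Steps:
$G{\left(y \right)} = - \frac{5}{4}$ ($G{\left(y \right)} = - \frac{\left(-1\right) \left(-5\right)}{4} = \left(- \frac{1}{4}\right) 5 = - \frac{5}{4}$)
$\frac{862}{G{\left(66 \right)}} - \frac{3528}{d} = \frac{862}{- \frac{5}{4}} - \frac{3528}{4873} = 862 \left(- \frac{4}{5}\right) - \frac{3528}{4873} = - \frac{3448}{5} - \frac{3528}{4873} = - \frac{16819744}{24365}$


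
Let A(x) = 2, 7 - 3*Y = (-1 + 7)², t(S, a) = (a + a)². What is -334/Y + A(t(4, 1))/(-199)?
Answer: 199340/5771 ≈ 34.542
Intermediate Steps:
t(S, a) = 4*a² (t(S, a) = (2*a)² = 4*a²)
Y = -29/3 (Y = 7/3 - (-1 + 7)²/3 = 7/3 - ⅓*6² = 7/3 - ⅓*36 = 7/3 - 12 = -29/3 ≈ -9.6667)
-334/Y + A(t(4, 1))/(-199) = -334/(-29/3) + 2/(-199) = -334*(-3/29) + 2*(-1/199) = 1002/29 - 2/199 = 199340/5771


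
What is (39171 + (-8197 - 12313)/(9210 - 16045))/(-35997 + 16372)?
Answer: -53550859/26827375 ≈ -1.9961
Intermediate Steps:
(39171 + (-8197 - 12313)/(9210 - 16045))/(-35997 + 16372) = (39171 - 20510/(-6835))/(-19625) = (39171 - 20510*(-1/6835))*(-1/19625) = (39171 + 4102/1367)*(-1/19625) = (53550859/1367)*(-1/19625) = -53550859/26827375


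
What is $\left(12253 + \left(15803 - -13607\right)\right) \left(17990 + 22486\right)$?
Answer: $1686351588$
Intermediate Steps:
$\left(12253 + \left(15803 - -13607\right)\right) \left(17990 + 22486\right) = \left(12253 + \left(15803 + 13607\right)\right) 40476 = \left(12253 + 29410\right) 40476 = 41663 \cdot 40476 = 1686351588$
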